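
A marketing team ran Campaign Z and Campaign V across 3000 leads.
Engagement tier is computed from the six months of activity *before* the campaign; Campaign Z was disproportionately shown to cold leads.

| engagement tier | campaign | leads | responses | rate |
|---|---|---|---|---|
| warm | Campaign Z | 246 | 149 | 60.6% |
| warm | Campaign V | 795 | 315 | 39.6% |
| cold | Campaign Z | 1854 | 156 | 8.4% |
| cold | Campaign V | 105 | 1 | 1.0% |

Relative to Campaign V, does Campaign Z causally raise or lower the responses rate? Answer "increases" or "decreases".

Campaign Z is higher inside every engagement tier stratum but Campaign V is higher in aggregate. Whether to stratify depends on how engagement tier relates to the campaign.
Here engagement tier is a common cause — it drives both which campaign a case falls under and the outcome. The crude comparison mixes populations; the stratum-specific rates are the causally relevant ones.
Within each level — warm: 60.6% vs 39.6%; cold: 8.4% vs 1.0% — Campaign Z is higher every time.

increases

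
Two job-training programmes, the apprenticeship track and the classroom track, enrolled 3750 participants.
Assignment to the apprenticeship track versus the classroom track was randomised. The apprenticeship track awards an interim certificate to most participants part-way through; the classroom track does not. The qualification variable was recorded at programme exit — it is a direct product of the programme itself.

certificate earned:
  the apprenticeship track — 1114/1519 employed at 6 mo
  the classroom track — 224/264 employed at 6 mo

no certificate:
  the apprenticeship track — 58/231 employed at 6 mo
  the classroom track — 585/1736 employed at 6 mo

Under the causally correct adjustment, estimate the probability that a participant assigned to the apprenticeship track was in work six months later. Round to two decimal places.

0.67

Qualification attained during the programme is downstream of the programme. One should not condition on a consequence of treatment, so the overall rates are the right comparison.
So P(outcome | do(the apprenticeship track)) is just the pooled rate for the apprenticeship track: 1172/1750 = 0.670.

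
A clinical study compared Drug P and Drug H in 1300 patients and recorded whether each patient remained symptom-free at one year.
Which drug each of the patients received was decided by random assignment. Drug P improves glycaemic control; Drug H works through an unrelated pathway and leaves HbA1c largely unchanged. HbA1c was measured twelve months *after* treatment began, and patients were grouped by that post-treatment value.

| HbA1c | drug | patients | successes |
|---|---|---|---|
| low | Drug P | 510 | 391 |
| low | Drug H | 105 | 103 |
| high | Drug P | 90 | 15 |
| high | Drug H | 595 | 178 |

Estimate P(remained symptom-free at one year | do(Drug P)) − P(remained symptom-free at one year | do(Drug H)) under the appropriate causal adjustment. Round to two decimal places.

+0.28

Because the drug influences HbA1c, HbA1c is a post-treatment mediator, not a confounder. Stratifying on it would bias the estimate; the causal effect is the crude pooled difference.
The causal difference is the pooled difference: 0.677 − 0.401 = +0.275.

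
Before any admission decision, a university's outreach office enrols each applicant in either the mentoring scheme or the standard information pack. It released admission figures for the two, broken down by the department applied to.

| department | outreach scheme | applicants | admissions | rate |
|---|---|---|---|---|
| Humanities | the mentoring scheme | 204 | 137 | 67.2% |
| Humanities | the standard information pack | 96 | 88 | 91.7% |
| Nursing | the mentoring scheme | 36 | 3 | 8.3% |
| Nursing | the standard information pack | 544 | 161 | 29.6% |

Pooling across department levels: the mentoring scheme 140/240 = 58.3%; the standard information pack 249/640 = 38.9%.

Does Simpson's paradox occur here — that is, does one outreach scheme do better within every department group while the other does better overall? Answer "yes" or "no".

yes

Within each department level (Humanities 67.2% vs 91.7%; Nursing 8.3% vs 29.6%), the standard information pack has the higher rate every time. Pooled: 58.3% vs 38.9% — the mentoring scheme has the higher rate overall. The two comparisons disagree.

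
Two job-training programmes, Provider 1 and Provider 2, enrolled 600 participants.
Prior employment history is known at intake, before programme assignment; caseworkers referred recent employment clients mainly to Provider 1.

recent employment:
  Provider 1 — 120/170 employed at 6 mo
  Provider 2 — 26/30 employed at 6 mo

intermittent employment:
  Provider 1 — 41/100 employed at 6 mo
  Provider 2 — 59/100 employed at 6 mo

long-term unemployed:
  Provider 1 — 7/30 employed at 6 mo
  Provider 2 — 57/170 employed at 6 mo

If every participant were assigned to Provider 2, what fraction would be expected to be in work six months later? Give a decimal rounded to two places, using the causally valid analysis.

The stratified and pooled comparisons disagree (Provider 2 wins within each prior employment history; Provider 1 wins overall), so the answer turns on the causal role of prior employment history.
Since prior employment history is a pre-existing factor (not a product of the programme) and it affects the outcome on its own, it is a confounder. The stratified rates, not the pooled rate, identify the causal effect.
Standardising Provider 2 to the population prior employment history mix: 0.333·26/30 + 0.333·59/100 + 0.333·57/170 = 0.597.

0.60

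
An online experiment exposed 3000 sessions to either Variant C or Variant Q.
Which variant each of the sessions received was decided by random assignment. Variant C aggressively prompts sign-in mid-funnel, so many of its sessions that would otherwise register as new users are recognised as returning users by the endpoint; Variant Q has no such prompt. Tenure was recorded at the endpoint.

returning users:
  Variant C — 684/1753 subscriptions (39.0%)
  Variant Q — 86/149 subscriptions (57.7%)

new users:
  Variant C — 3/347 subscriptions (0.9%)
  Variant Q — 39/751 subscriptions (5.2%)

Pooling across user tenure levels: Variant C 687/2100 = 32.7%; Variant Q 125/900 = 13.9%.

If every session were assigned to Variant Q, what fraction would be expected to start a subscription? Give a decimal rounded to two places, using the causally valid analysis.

User tenure here is a post-treatment variable shaped by the variant; conditioning on it would introduce bias rather than remove it. The overall comparison is the causal one.
So P(outcome | do(Variant Q)) is just the pooled rate for Variant Q: 125/900 = 0.139.

0.14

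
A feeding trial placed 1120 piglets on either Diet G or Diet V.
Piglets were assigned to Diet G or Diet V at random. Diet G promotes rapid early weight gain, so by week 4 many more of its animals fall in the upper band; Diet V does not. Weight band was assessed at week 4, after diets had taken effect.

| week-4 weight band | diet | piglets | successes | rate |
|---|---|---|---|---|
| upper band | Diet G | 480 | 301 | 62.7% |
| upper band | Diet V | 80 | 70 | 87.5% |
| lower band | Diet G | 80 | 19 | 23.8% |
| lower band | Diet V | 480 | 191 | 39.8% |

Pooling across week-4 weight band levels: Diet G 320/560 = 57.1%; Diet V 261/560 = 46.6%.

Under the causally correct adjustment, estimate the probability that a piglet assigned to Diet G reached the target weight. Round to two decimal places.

Week-4 weight band is downstream of the diet. One should not condition on a consequence of treatment, so the overall rates are the right comparison.
So P(outcome | do(Diet G)) is just the pooled rate for Diet G: 320/560 = 0.571.

0.57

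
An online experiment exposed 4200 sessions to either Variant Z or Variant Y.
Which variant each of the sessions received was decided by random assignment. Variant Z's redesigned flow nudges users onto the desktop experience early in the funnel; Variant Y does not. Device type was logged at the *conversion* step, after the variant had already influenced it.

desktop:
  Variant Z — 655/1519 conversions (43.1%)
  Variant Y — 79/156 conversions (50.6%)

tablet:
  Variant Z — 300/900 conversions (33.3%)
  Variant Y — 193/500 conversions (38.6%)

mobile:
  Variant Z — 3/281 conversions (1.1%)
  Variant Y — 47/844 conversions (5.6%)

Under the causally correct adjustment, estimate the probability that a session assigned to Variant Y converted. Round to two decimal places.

The stratified and pooled comparisons disagree (Variant Y wins within each device type; Variant Z wins overall), so the answer turns on the causal role of device type.
Device type is downstream of the variant. One should not condition on a consequence of treatment, so the overall rates are the right comparison.
So P(outcome | do(Variant Y)) is just the pooled rate for Variant Y: 319/1500 = 0.213.

0.21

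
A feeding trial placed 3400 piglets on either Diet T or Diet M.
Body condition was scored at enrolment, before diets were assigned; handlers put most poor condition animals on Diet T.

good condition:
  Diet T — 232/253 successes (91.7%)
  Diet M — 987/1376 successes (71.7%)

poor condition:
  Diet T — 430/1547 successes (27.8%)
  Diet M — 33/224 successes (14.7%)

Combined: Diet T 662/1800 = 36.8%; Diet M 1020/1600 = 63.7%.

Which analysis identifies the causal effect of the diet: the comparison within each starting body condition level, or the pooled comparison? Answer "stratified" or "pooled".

stratified

The starting body condition-specific comparison favours Diet T throughout, but the pooled figures favour Diet M. The question is whether to condition on starting body condition.
Starting body condition satisfies the back-door criterion: it is not a descendant of the diet, and it blocks the spurious path from diet to outcome. Adjusting for it (i.e., using the within-starting body condition rates) gives the causal effect.
Within each level — good condition: 91.7% vs 71.7%; poor condition: 27.8% vs 14.7% — Diet T is higher every time.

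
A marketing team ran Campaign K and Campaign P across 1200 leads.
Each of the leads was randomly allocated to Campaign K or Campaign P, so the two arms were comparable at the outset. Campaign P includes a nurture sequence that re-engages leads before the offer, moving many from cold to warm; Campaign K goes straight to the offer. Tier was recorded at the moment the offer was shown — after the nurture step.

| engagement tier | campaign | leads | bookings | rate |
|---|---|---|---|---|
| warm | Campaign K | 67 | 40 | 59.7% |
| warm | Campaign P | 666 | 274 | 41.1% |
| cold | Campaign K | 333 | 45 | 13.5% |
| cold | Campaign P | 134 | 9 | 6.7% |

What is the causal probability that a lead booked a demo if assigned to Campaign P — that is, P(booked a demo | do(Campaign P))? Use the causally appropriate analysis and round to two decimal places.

Campaign K is higher inside every engagement tier stratum but Campaign P is higher in aggregate. Whether to stratify depends on how engagement tier relates to the campaign.
Engagement tier is recorded after the campaign and is itself shifted by it — it sits on the causal path from campaign to outcome. Conditioning on a mediator would strip out part of the effect we want; the pooled comparison gives the total causal effect.
So P(outcome | do(Campaign P)) is just the pooled rate for Campaign P: 283/800 = 0.354.

0.35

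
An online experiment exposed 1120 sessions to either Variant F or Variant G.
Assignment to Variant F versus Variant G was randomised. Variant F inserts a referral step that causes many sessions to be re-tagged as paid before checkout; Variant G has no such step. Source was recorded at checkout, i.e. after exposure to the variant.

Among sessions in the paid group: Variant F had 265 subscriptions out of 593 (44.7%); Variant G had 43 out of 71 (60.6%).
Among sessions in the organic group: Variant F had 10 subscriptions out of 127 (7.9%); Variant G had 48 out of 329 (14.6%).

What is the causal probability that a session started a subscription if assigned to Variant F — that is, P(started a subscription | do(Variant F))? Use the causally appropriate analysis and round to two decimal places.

0.38

Stratifying would compare variants among sessions the variants themselves sorted into traffic source groups — a form of selection on an intermediate. The unconditioned pooled rates give the total causal effect.
So P(outcome | do(Variant F)) is just the pooled rate for Variant F: 275/720 = 0.382.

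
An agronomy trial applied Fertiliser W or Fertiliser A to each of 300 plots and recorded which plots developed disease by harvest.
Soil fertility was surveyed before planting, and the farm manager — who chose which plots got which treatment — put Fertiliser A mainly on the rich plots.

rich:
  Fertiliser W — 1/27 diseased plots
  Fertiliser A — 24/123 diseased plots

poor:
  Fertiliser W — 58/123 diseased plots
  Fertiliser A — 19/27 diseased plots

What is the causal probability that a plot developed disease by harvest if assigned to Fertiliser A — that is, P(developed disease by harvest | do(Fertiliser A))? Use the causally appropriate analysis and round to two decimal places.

0.45

Since soil fertility is a pre-existing factor (not a product of the fertiliser) and it affects the outcome on its own, it is a confounder. The stratified rates, not the pooled rate, identify the causal effect.
Standardising Fertiliser A to the population soil fertility mix: 0.500·24/123 + 0.500·19/27 = 0.449.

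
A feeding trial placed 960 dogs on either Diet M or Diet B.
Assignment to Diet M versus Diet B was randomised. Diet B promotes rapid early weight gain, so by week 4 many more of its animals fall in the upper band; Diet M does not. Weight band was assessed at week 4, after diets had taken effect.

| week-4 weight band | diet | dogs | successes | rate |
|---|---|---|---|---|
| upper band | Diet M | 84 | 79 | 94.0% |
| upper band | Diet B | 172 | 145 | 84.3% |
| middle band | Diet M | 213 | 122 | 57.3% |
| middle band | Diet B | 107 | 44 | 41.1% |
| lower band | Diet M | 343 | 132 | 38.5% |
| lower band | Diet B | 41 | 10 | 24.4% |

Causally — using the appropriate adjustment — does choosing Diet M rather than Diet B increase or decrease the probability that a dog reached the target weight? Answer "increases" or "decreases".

Diet M is higher inside every week-4 weight band stratum but Diet B is higher in aggregate. Whether to stratify depends on how week-4 weight band relates to the diet.
Week-4 weight band lies on the pathway diet → week-4 weight band → outcome, so adjusting for it blocks the indirect effect. For the total causal effect of diet, use the unadjusted pooled rates.
Pooled: Diet M 52.0% vs Diet B 62.2%; Diet B is higher overall.

decreases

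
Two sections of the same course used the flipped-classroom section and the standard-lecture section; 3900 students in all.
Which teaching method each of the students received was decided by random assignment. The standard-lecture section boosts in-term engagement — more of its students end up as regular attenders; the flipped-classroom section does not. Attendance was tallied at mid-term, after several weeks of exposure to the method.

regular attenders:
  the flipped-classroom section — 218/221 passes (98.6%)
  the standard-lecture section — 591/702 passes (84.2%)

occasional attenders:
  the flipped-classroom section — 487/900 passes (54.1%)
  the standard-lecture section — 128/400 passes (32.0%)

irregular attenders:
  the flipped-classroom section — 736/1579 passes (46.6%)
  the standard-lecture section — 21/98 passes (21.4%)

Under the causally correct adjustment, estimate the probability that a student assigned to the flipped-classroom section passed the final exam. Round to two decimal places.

Because the teaching method influences mid-term attendance, mid-term attendance is a post-treatment mediator, not a confounder. Stratifying on it would bias the estimate; the causal effect is the crude pooled difference.
So P(outcome | do(the flipped-classroom section)) is just the pooled rate for the flipped-classroom section: 1441/2700 = 0.534.

0.53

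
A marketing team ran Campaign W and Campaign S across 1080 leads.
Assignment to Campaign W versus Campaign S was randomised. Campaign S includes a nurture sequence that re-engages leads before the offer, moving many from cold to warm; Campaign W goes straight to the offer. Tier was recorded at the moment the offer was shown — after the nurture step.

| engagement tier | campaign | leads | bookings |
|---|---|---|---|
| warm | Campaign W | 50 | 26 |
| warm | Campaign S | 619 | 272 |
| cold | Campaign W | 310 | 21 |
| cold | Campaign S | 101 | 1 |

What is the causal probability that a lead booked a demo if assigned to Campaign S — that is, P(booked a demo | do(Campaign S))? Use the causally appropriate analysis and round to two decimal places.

0.38

Engagement tier here is a post-treatment variable shaped by the campaign; conditioning on it would introduce bias rather than remove it. The overall comparison is the causal one.
So P(outcome | do(Campaign S)) is just the pooled rate for Campaign S: 273/720 = 0.379.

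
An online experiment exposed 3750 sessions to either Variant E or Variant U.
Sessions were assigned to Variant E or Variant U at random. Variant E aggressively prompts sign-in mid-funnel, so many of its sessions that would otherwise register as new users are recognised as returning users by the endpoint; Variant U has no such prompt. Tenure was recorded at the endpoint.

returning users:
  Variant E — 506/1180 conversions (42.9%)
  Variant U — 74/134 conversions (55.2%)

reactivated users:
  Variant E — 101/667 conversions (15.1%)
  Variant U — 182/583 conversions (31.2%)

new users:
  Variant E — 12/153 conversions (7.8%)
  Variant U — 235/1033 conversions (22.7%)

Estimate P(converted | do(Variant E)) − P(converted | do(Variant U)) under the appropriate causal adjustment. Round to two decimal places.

+0.03

User tenure is recorded after the variant and is itself shifted by it — it sits on the causal path from variant to outcome. Conditioning on a mediator would strip out part of the effect we want; the pooled comparison gives the total causal effect.
The causal difference is the pooled difference: 0.309 − 0.281 = +0.029.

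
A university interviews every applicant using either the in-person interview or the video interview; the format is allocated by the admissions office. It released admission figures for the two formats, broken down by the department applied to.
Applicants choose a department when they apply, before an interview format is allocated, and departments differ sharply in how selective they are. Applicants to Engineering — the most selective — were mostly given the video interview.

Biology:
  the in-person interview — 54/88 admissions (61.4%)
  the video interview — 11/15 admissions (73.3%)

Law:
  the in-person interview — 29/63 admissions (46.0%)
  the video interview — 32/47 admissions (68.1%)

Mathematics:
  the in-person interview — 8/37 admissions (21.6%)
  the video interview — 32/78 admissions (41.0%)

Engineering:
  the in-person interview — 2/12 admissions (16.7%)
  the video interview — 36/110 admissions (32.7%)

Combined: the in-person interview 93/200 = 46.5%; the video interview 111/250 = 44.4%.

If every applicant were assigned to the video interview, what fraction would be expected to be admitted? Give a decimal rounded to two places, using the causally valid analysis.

0.53

Here department is a common cause — it drives both which interview format a case falls under and the outcome. The crude comparison mixes populations; the stratum-specific rates are the causally relevant ones.
Standardising the video interview to the population department mix: 0.229·11/15 + 0.244·32/47 + 0.256·32/78 + 0.271·36/110 = 0.528.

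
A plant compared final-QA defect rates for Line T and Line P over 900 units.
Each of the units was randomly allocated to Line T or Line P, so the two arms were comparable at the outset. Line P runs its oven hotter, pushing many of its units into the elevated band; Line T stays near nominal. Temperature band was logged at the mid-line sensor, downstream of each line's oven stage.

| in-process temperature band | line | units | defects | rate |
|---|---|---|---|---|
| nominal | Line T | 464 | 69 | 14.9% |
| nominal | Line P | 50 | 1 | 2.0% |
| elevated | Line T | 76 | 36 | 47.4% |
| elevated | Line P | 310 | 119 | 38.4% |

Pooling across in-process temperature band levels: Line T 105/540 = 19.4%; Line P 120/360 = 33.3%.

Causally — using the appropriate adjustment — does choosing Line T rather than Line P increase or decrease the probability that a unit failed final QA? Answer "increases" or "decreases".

decreases

Within every in-process temperature band level Line P has the lower rate, yet pooled Line T does — Simpson's reversal.
In-process temperature band is downstream of the line. One should not condition on a consequence of treatment, so the overall rates are the right comparison.
Pooled: Line T 19.4% vs Line P 33.3%; Line T is lower overall.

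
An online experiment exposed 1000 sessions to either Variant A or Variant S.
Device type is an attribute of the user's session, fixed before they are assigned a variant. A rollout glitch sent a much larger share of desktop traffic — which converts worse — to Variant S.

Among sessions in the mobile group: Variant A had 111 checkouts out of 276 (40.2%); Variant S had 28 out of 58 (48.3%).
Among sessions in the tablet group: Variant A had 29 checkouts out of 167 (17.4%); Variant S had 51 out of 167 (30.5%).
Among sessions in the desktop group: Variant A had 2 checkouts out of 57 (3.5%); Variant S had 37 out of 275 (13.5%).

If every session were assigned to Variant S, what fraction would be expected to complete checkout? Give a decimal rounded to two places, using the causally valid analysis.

0.31

Within every device type level Variant S has the higher rate, yet pooled Variant A does — Simpson's reversal.
Device type is set before the variant has any effect — it is not caused by the variant — and it independently drives the outcome. That makes it a confounder, so the causal comparison is within device type levels.
Standardising Variant S to the population device type mix: 0.334·28/58 + 0.334·51/167 + 0.332·37/275 = 0.308.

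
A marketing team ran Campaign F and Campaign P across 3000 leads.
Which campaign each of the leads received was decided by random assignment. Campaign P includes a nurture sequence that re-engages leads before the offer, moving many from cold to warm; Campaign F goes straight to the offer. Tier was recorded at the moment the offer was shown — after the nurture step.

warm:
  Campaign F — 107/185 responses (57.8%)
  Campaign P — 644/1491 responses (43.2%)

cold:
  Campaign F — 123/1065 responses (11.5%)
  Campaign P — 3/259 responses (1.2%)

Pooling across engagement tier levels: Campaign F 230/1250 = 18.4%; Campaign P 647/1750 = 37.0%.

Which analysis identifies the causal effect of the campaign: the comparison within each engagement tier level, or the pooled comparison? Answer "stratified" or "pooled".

The engagement tier-specific comparison favours Campaign F throughout, but the pooled figures favour Campaign P. The question is whether to condition on engagement tier.
Because the campaign influences engagement tier, engagement tier is a post-treatment mediator, not a confounder. Stratifying on it would bias the estimate; the causal effect is the crude pooled difference.
Pooled: Campaign F 18.4% vs Campaign P 37.0%; Campaign P is higher overall.

pooled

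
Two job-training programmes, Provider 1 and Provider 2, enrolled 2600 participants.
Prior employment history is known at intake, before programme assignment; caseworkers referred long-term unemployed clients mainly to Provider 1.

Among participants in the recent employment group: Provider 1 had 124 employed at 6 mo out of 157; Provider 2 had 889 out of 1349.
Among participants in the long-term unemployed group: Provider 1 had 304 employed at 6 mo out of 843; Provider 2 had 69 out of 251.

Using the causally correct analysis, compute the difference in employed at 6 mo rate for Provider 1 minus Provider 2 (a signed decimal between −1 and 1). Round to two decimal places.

+0.11

Prior employment history differs across programmes for reasons unrelated to any effect of the programme itself, and it separately predicts the outcome — a classic confounder. We must compare within prior employment history levels.
Adjusting over the population distribution of prior employment history: 0.579·(0.790−0.659) + 0.421·(0.361−0.275) = +0.112.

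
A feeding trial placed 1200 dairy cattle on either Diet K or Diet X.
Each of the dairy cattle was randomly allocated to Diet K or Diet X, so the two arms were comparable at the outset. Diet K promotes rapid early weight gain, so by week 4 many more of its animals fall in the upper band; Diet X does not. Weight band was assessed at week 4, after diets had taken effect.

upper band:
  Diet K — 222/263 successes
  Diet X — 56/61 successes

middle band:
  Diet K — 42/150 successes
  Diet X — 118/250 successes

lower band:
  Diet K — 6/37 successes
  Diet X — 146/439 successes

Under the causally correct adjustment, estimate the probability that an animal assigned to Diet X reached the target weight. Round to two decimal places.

0.43

The stratified and pooled comparisons disagree (Diet X wins within each week-4 weight band; Diet K wins overall), so the answer turns on the causal role of week-4 weight band.
Because the diet influences week-4 weight band, week-4 weight band is a post-treatment mediator, not a confounder. Stratifying on it would bias the estimate; the causal effect is the crude pooled difference.
So P(outcome | do(Diet X)) is just the pooled rate for Diet X: 320/750 = 0.427.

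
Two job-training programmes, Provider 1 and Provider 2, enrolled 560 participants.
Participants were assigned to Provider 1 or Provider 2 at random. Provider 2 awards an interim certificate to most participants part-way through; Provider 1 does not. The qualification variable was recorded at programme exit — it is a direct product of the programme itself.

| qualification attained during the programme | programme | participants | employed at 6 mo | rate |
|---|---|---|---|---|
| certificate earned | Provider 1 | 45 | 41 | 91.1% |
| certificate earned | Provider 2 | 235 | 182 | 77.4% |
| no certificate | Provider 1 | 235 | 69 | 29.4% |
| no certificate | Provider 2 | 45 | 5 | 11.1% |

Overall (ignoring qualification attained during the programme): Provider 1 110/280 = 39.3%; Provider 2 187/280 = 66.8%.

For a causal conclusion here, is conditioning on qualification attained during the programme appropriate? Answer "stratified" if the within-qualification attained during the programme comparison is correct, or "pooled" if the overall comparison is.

Qualification attained during the programme lies on the pathway programme → qualification attained during the programme → outcome, so adjusting for it blocks the indirect effect. For the total causal effect of programme, use the unadjusted pooled rates.
Pooled: Provider 1 39.3% vs Provider 2 66.8%; Provider 2 is higher overall.

pooled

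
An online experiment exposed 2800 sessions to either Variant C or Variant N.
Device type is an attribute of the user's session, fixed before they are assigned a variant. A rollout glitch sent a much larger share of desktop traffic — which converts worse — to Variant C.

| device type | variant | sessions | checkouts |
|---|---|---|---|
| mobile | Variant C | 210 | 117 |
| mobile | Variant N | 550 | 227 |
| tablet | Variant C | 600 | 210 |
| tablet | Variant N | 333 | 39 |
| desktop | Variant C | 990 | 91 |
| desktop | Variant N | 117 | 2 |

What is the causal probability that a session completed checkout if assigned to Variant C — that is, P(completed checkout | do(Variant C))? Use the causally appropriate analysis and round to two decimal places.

Within every device type level Variant C has the higher rate, yet pooled Variant N does — Simpson's reversal.
Device type satisfies the back-door criterion: it is not a descendant of the variant, and it blocks the spurious path from variant to outcome. Adjusting for it (i.e., using the within-device type rates) gives the causal effect.
Standardising Variant C to the population device type mix: 0.271·117/210 + 0.333·210/600 + 0.395·91/990 = 0.304.

0.30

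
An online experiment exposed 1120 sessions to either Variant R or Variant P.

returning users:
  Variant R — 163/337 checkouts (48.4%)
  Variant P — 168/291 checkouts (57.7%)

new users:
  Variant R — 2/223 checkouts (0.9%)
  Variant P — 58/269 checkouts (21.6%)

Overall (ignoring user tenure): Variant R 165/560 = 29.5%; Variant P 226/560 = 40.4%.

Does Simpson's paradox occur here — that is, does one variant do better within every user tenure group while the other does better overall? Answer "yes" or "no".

Within each user tenure level (returning users 48.4% vs 57.7%; new users 0.9% vs 21.6%), Variant P has the higher rate every time. Pooled: 29.5% vs 40.4% — Variant P has the higher rate overall. They agree.

no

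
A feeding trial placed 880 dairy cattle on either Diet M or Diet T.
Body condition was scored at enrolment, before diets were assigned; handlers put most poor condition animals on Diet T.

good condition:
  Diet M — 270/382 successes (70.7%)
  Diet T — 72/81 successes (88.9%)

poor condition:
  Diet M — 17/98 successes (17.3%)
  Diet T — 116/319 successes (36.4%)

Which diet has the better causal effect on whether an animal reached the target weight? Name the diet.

Diet T is higher inside every starting body condition stratum but Diet M is higher in aggregate. Whether to stratify depends on how starting body condition relates to the diet.
Starting body condition differs across diets for reasons unrelated to any effect of the diet itself, and it separately predicts the outcome — a classic confounder. We must compare within starting body condition levels.
Within each level — good condition: 70.7% vs 88.9%; poor condition: 17.3% vs 36.4% — Diet T is higher every time.

Diet T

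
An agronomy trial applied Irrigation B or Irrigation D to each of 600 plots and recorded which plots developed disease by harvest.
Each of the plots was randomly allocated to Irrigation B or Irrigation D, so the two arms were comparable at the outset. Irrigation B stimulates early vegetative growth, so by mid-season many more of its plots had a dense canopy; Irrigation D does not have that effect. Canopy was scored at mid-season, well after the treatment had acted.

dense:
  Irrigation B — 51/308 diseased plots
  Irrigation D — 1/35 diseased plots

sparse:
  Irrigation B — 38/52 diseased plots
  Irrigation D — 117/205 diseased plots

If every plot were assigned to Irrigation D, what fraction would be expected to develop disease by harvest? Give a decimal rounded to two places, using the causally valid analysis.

0.49

Mid-season canopy here is a post-treatment variable shaped by the irrigation; conditioning on it would introduce bias rather than remove it. The overall comparison is the causal one.
So P(outcome | do(Irrigation D)) is just the pooled rate for Irrigation D: 118/240 = 0.492.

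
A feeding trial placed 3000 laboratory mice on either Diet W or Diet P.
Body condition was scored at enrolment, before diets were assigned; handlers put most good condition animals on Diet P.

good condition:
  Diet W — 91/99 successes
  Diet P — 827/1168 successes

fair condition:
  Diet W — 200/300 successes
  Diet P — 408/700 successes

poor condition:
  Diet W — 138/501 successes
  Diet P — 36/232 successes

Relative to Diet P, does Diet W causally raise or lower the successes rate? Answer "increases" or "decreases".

Within every starting body condition level Diet W has the higher rate, yet pooled Diet P does — Simpson's reversal.
Starting body condition differs across diets for reasons unrelated to any effect of the diet itself, and it separately predicts the outcome — a classic confounder. We must compare within starting body condition levels.
Within each level — good condition: 91.9% vs 70.8%; fair condition: 66.7% vs 58.3%; poor condition: 27.5% vs 15.5% — Diet W is higher every time.

increases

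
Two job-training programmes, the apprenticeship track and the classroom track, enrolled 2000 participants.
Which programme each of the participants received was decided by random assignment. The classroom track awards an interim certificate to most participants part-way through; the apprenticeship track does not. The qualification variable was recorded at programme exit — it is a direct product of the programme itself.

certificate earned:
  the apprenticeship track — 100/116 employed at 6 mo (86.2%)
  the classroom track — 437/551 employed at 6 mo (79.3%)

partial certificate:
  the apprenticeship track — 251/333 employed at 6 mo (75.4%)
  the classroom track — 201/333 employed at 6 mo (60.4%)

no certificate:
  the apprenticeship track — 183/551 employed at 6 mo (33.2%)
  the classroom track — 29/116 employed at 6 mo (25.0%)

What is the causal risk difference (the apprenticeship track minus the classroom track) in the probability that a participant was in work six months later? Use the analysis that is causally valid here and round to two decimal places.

-0.13

The stratified and pooled comparisons disagree (the apprenticeship track wins within each qualification attained during the programme; the classroom track wins overall), so the answer turns on the causal role of qualification attained during the programme.
The distribution of qualification attained during the programme is itself part of what the programme does — it is an intermediate outcome. Holding it fixed would remove that part of the effect; the total effect is the pooled difference.
The causal difference is the pooled difference: 0.534 − 0.667 = -0.133.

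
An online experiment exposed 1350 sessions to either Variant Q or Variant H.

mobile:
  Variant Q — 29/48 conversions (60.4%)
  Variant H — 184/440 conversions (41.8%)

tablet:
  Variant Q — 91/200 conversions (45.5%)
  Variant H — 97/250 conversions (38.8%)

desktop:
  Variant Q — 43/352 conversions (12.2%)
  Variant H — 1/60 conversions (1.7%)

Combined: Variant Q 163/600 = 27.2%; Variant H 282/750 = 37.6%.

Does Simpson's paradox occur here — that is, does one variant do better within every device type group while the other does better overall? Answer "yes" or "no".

Within each device type level (mobile 60.4% vs 41.8%; tablet 45.5% vs 38.8%; desktop 12.2% vs 1.7%), Variant Q has the higher rate every time. Pooled: 27.2% vs 37.6% — Variant H has the higher rate overall. The two comparisons disagree.

yes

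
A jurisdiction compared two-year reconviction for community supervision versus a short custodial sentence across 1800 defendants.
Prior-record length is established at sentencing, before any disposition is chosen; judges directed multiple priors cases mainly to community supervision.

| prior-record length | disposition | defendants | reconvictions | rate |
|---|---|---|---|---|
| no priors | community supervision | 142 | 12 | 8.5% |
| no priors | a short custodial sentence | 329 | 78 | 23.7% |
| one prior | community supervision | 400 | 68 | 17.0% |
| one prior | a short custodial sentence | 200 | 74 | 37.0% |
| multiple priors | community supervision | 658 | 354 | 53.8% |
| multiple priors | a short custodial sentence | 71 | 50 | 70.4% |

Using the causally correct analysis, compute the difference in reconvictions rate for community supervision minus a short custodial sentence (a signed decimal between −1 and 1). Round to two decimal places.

community supervision is lower inside every prior-record length stratum but a short custodial sentence is lower in aggregate. Whether to stratify depends on how prior-record length relates to the disposition.
Prior-record length satisfies the back-door criterion: it is not a descendant of the disposition, and it blocks the spurious path from disposition to outcome. Adjusting for it (i.e., using the within-prior-record length rates) gives the causal effect.
Adjusting over the population distribution of prior-record length: 0.262·(0.085−0.237) + 0.333·(0.170−0.370) + 0.405·(0.538−0.704) = -0.174.

-0.17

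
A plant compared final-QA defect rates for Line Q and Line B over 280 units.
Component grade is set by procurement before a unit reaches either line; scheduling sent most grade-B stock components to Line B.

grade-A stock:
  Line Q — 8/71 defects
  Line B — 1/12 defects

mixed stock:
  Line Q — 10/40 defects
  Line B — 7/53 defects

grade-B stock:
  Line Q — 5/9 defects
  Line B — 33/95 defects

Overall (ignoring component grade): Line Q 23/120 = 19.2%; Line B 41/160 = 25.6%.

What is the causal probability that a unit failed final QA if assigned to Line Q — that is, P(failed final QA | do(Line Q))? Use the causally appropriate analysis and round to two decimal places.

Component grade is set before the line has any effect — it is not caused by the line — and it independently drives the outcome. That makes it a confounder, so the causal comparison is within component grade levels.
Standardising Line Q to the population component grade mix: 0.296·8/71 + 0.332·10/40 + 0.371·5/9 = 0.323.

0.32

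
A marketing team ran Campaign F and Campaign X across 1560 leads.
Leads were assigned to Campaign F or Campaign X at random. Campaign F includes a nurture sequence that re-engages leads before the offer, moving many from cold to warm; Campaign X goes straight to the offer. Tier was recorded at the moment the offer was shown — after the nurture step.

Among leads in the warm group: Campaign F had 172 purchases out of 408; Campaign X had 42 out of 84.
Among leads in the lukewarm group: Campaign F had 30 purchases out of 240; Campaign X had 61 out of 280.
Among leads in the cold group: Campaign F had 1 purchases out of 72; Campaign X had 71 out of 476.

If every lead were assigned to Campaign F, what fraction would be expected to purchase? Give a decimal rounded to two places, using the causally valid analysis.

0.28

The engagement tier-specific comparison favours Campaign X throughout, but the pooled figures favour Campaign F. The question is whether to condition on engagement tier.
Engagement tier lies on the pathway campaign → engagement tier → outcome, so adjusting for it blocks the indirect effect. For the total causal effect of campaign, use the unadjusted pooled rates.
So P(outcome | do(Campaign F)) is just the pooled rate for Campaign F: 203/720 = 0.282.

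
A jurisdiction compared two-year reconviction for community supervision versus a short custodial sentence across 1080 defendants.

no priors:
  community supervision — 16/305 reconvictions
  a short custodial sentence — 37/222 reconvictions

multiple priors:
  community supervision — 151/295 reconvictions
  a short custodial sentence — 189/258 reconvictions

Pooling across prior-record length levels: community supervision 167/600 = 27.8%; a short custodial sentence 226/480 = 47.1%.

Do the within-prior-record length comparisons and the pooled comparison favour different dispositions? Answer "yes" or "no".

no

Within each prior-record length level (no priors 5.2% vs 16.7%; multiple priors 51.2% vs 73.3%), community supervision has the lower rate every time. Pooled: 27.8% vs 47.1% — community supervision has the lower rate overall. They agree.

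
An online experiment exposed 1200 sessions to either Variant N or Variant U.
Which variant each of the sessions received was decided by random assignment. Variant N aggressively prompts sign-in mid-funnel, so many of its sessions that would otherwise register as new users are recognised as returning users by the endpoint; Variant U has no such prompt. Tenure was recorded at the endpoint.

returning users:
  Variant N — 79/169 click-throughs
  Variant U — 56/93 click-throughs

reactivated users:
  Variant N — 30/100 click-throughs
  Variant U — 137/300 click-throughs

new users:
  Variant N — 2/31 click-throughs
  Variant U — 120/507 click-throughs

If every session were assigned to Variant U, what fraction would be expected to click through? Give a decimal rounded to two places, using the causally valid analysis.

0.35

The user tenure-specific comparison favours Variant U throughout, but the pooled figures favour Variant N. The question is whether to condition on user tenure.
Stratifying would compare variants among sessions the variants themselves sorted into user tenure groups — a form of selection on an intermediate. The unconditioned pooled rates give the total causal effect.
So P(outcome | do(Variant U)) is just the pooled rate for Variant U: 313/900 = 0.348.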